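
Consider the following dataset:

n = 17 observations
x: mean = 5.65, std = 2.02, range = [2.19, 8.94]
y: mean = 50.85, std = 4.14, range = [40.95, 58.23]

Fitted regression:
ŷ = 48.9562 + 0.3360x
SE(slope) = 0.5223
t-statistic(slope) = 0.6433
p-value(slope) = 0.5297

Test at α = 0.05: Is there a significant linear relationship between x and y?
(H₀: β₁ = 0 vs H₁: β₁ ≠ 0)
Fail to reject H₀: p-value = 0.5297 ≥ α = 0.05. The linear relationship is not significant at the 5% level.

Hypothesis test for the slope coefficient:

H₀: β₁ = 0 (no linear relationship)
H₁: β₁ ≠ 0 (linear relationship exists)

Test statistic: t = β̂₁ / SE(β̂₁) = 0.3360 / 0.5223 = 0.6433

p = 0.5297: how often a slope estimate this far from 0 (in SE units) would arise by chance if β₁ were truly 0.

Decision rule: reject H₀ if p-value < α.
p-value = 0.5297 ≥ α = 0.05 → fail to reject H₀.

There is not sufficient evidence at the 5% significance level to conclude that a linear relationship exists between x and y.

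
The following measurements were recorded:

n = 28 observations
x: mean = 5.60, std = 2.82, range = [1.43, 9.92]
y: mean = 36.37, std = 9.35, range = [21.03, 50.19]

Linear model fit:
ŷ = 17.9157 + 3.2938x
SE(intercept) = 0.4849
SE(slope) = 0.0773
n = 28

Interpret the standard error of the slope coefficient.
SE(slope) = 0.0773 measures the uncertainty in the estimated slope. The coefficient is estimated precisely (SE/|β̂₁| = 2.3%).

SE(β̂₁) = 0.0773 says: if we drew many samples of n = 28 from the same population and refit each time, the fitted slopes would scatter with a standard deviation of roughly 0.0773 around the true β₁.

Relative precision:
- SE / |β̂₁| = 0.0773 / 3.2938 = 2.3%
- Rule of thumb (under 20%: precise; 20% to under 50%: moderately precise; 50% or more: imprecise) → precise

Link to the t-test: t = β̂₁ / SE(β̂₁) = 3.2938 / 0.0773 = 42.6106, the statistic for H₀: β₁ = 0.

What drives SE(β̂₁): wider spread of x values → smaller SE.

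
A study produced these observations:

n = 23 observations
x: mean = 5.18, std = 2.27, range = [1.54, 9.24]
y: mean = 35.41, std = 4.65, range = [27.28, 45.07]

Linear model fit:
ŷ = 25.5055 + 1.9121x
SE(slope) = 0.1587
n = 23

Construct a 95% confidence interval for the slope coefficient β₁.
The 95% CI for β₁ is (1.5821, 2.2421)

Confidence interval for the slope:

The 95% CI for β₁ is: β̂₁ ± t*(α/2, n-2) × SE(β̂₁)

Step 1: Find critical t-value
- Confidence level = 0.95
- Degrees of freedom = n - 2 = 23 - 2 = 21
- t*(α/2, 21) = 2.0796

Step 2: Calculate margin of error
Margin = 2.0796 × 0.1587 = 0.3300

Step 3: Construct interval
CI = 1.9121 ± 0.3300
CI = (1.5821, 2.2421)

Interpretation: We are 95% confident that the true slope β₁ lies between 1.5821 and 2.2421.
The interval does not include 0, suggesting a significant linear relationship.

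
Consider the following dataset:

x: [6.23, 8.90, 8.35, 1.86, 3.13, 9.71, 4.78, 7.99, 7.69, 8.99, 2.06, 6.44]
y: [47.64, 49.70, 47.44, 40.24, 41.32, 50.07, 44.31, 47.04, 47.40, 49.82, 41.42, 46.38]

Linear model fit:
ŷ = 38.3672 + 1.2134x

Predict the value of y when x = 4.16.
ŷ = 43.4149

Plug x = 4.16 into the fitted line:

ŷ = 38.3672 + 1.2134 × 4.16
ŷ = 38.3672 + 5.0477
ŷ = 43.4149

This is the fitted mean response at that x — an individual observation would come with a wider prediction interval.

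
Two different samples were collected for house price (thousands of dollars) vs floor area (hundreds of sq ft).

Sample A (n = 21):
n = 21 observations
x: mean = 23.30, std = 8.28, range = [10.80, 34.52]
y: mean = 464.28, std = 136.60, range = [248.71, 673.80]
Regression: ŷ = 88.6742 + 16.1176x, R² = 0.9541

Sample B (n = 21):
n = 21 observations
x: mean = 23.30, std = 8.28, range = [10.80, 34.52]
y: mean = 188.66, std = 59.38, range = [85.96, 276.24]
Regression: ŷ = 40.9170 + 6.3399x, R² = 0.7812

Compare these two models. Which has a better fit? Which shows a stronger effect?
Model A has the better fit (R² = 0.9541 vs 0.7812). Model A shows the stronger effect (|β₁| = 16.1176 vs 6.3399).

Model Comparison:

Which explains more variance? (R²)
- Model A: R² = 0.9541 → 95.41% of variance in house price explained
- Model B: R² = 0.7812 → 78.12% of variance in house price explained
- 0.9541 > 0.7812 → Model A has the better fit

Effect size (slope magnitude):
- Model A: β₁ = 16.1176 → predicted house price rises 16.1176 thousand dollars per additional hundred sq ft of floor area
- Model B: β₁ = 6.3399 → predicted house price rises 6.3399 thousand dollars per additional hundred sq ft of floor area
- |16.1176| > |6.3399| → Model A shows the stronger marginal effect

Note: A better fit (higher R²) doesn't necessarily mean a more important relationship.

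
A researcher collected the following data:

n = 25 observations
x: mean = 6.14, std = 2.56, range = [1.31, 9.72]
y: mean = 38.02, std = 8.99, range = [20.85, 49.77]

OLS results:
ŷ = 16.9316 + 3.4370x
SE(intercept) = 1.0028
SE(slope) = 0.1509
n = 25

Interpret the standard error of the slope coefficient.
The slope 3.4370 is pinned down to within about ±0.1509 (one SE) by these data — relative uncertainty 4.4%, i.e. precise.

SE(β̂₁) = s / √Sxx, where s is the residual standard deviation and Sxx = Σ(x − x̄)². It is the yardstick for how far β̂₁ = 3.4370 could plausibly be from the true slope.

Relative precision:
- SE / |β̂₁| = 0.1509 / 3.4370 = 4.4%
- Rule of thumb (under 20%: precise; 20% to under 50%: moderately precise; 50% or more: imprecise) → precise

Link to the t-test: t = β̂₁ / SE(β̂₁) = 3.4370 / 0.1509 = 22.7767, the statistic for H₀: β₁ = 0.

What drives SE(β̂₁): more residual scatter → larger SE; wider spread of x values → smaller SE.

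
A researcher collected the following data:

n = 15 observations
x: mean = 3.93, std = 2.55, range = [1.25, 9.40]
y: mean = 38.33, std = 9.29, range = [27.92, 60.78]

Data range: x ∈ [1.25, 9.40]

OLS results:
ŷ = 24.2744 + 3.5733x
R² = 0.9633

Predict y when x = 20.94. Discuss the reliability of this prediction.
ŷ = 99.0993, but this is extrapolation (above the data range [1.25, 9.40]) and may be unreliable.

Prediction calculation:
ŷ = 24.2744 + 3.5733 × 20.94
ŷ = 99.0993

Reliability:
- Data range: x ∈ [1.25, 9.40]
- Prediction point: x = 20.94 is 11.54 units above the observed range → this is EXTRAPOLATION, not interpolation

Why that matters here:
- Real relationships often flatten, saturate, or turn nonlinear at extremes
- The linear relationship may not hold outside the observed range
- The standard error of prediction grows with (x − x̄)², and x = 20.94 is far from x̄ = 3.93

A defensible statement: 'if the linear trend continued to x = 20.94, y would be about 99.0993' — the premise is untested.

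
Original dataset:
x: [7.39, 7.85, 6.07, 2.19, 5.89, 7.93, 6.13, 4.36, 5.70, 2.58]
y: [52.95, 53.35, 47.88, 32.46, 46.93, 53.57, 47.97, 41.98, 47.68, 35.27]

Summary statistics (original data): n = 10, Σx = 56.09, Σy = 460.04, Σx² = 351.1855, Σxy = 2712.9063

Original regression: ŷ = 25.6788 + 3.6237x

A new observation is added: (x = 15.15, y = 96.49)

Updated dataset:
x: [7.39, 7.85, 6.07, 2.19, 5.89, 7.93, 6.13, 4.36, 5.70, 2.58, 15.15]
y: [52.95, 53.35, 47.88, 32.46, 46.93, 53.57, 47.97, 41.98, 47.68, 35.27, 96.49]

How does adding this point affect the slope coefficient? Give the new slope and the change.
Adding the point moves β₁ from 3.6237 to 4.7803, i.e. it increases by 1.1566 (+31.9%).

x = 15.15 lies well outside the original x-range [2.19, 7.93] (x̄ ≈ 5.61), so this observation has high leverage and can move the slope substantially.

Step 1: Update the sums with the new point (n goes from 10 to 11)
Σx  = 56.09 + 15.15 = 71.24
Σy  = 460.04 + 96.49 = 556.53
Σx² = 351.1855 + 15.15² = 351.1855 + 229.5225 = 580.7080
Σxy = 2712.9063 + 15.15×96.49 = 2712.9063 + 1461.8235 = 4174.7298

Step 2: Recompute the slope with b₁ = (nΣxy − ΣxΣy) / (nΣx² − (Σx)²)
Numerator   = 11×4174.7298 − 71.24×556.53 = 45922.0278 − 39647.1972 = 6274.8306
Denominator = 11×580.7080 − 71.24² = 6387.7880 − 5075.1376 = 1312.6504
b₁(new) = 6274.8306 / 1312.6504 = 4.7803

(Same formula on the original sums: (10×2712.9063 − 56.09×460.04) / (10×351.1855 − 56.09²) = 1325.4194 / 365.7669 = 3.6237, matching the given fit.)

Step 3: Change in slope
Δβ₁ = 4.7803 − 3.6237 = +1.1566
Relative change = +1.1566 / 3.6237 × 100% = +31.9%
→ the slope increases when the point is added.

A high-leverage point only changes the slope if it is off the original line; here y = 96.49 is above the original trend, so the slope increases.
In practice: investigate whether it comes from the same population as the rest of the sample.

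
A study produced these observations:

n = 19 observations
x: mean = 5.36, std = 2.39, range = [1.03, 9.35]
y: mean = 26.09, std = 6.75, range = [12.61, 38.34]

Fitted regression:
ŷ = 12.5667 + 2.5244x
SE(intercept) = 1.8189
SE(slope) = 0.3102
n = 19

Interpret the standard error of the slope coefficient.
The slope 2.5244 is pinned down to within about ±0.3102 (one SE) by these data — relative uncertainty 12.3%, i.e. precise.

What SE measures:
- The standard error quantifies the sampling variability of the coefficient estimate
- It is the estimated standard deviation of β̂₁ across hypothetical repeated samples of the same size
- Smaller SE → more precise estimate

Relative precision:
- SE / |β̂₁| = 0.3102 / 2.5244 = 12.3%
- Rule of thumb (under 20%: precise; 20% to under 50%: moderately precise; 50% or more: imprecise) → precise

Link to interval estimation: a confidence interval for β₁ is β̂₁ ± t* × 0.3102, so SE sets the half-width per unit of t*.

What drives SE(β̂₁): wider spread of x values → smaller SE; more residual scatter → larger SE.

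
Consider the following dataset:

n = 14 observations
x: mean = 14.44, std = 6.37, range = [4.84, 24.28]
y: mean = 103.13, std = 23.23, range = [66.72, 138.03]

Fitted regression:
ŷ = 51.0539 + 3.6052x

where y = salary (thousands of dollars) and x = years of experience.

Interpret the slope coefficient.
On average, salary is about 3.6052 thousand dollars higher for every extra year of experience.

The slope coefficient β₁ = 3.6052 represents the marginal effect of experience on salary.

Interpretation:
- Experience up by 1 year → predicted salary increases by 3.6052 thousand dollars
- The effect is assumed constant over the observed range of x (linearity)

The intercept β₀ = 51.0539 is the predicted salary when experience = 0; since the smallest observed x is 4.84, this is an extrapolation and mainly anchors the line.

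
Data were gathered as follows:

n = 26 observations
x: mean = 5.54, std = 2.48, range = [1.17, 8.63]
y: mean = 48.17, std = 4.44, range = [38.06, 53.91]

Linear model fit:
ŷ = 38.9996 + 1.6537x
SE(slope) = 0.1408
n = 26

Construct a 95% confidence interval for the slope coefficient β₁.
The 95% CI for β₁ is (1.3631, 1.9443)

Confidence interval for the slope:

The 95% CI for β₁ is: β̂₁ ± t*(α/2, n-2) × SE(β̂₁)

Step 1: Find critical t-value
- Confidence level = 0.95
- Degrees of freedom = n - 2 = 26 - 2 = 24
- t*(α/2, 24) = 2.0639

Step 2: Calculate margin of error
Margin = 2.0639 × 0.1408 = 0.2906

Step 3: Construct interval
CI = 1.6537 ± 0.2906
CI = (1.3631, 1.9443)

Interpretation: intervals built this way capture the true β₁ in 95% of repeated samples; here the plausible range for the per-unit effect of x on y is 1.3631 to 1.9443.
Both endpoints are positive, so the data support a genuinely positive slope at this confidence level.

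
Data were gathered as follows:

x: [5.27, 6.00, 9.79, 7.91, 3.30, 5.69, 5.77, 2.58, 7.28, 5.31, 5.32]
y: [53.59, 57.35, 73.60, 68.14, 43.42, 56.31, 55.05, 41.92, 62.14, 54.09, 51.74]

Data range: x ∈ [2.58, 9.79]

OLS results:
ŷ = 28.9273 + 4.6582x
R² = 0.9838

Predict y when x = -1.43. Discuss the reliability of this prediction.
ŷ = 22.2661 (extrapolation — x = -1.43 lies outside [2.58, 9.79], so reliability is low).

Prediction calculation:
ŷ = 28.9273 + 4.6582 × (-1.43)
ŷ = 22.2661

Reliability:
- Data range: x ∈ [2.58, 9.79]
- Prediction point: x = -1.43 is 4.01 units below the observed range → this is EXTRAPOLATION, not interpolation

Why that matters here:
- The linear relationship may not hold outside the observed range
- The standard error of prediction grows with (x − x̄)², and x = -1.43 is far from x̄ = 5.84
- There are no observations near this x to validate the fitted line there

A defensible statement: 'if the linear trend continued to x = -1.43, y would be about 22.2661' — the premise is untested.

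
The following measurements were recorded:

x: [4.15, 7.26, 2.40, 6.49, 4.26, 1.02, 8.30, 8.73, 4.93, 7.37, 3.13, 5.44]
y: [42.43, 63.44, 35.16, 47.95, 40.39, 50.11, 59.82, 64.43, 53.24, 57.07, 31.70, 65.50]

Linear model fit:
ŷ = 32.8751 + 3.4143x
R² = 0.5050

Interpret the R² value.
R² = 0.5050 means 50.50% of the variation in y is explained by the linear relationship with x. This indicates a moderate fit.

R² = 1 − SS_res/SS_tot compares the residual scatter to the total scatter of y about its mean.

Here R² = 0.5050:
- Explained: 50.50% of the variation in y
- Unexplained (residual): 100% − 50.50% = 49.50%
- Rule of thumb (below 0.3 weak; 0.3 to below 0.7 moderate; 0.7 and above strong) → moderate

Note: R² says nothing about causation, and a high R² does not by itself mean the linear form is appropriate — check the residuals.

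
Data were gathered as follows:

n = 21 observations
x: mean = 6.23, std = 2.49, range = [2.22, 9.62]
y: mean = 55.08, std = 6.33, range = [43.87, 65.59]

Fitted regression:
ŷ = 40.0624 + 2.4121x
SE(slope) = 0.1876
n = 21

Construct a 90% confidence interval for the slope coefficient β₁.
The 90% CI for β₁ is (2.0877, 2.7365)

Confidence interval for the slope:

The 90% CI for β₁ is: β̂₁ ± t*(α/2, n-2) × SE(β̂₁)

Step 1: Find critical t-value
- Confidence level = 0.9
- Degrees of freedom = n - 2 = 21 - 2 = 19
- t*(α/2, 19) = 1.7291

Step 2: Calculate margin of error
Margin = 1.7291 × 0.1876 = 0.3244

Step 3: Construct interval
CI = 2.4121 ± 0.3244
CI = (2.0877, 2.7365)

Interpretation: intervals built this way capture the true β₁ in 90% of repeated samples; here the plausible range for the per-unit effect of x on y is 2.0877 to 2.7365.
Since 0 is outside the interval, a two-sided test at α = 0.10 would reject H₀: β₁ = 0.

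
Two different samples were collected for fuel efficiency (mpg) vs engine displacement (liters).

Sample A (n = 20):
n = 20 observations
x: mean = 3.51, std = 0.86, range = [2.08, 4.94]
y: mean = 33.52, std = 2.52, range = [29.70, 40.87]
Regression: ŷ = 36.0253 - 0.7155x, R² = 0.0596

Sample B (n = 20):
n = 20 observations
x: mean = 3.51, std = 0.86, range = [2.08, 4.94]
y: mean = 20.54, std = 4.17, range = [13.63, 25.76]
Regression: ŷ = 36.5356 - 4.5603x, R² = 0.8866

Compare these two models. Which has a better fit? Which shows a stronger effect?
Model B has the better fit (R² = 0.8866 vs 0.0596). Model B shows the stronger effect (|β₁| = 4.5603 vs 0.7155).

Model Comparison:

Fit — compare R²:
- Model A: R² = 0.0596 → 5.96% of variance in fuel efficiency explained
- Model B: R² = 0.8866 → 88.66% of variance in fuel efficiency explained
- 0.8866 > 0.0596 → Model B has the better fit

Effect size (slope magnitude):
- Model A: β₁ = -0.7155 → predicted fuel efficiency falls 0.7155 mpg per additional liter of engine displacement
- Model B: β₁ = -4.5603 → predicted fuel efficiency falls 4.5603 mpg per additional liter of engine displacement
- |-0.7155| < |-4.5603| → Model B shows the stronger marginal effect

Note: R² measures how tightly points cluster around the line; β₁ measures how steep the line is — they answer different questions.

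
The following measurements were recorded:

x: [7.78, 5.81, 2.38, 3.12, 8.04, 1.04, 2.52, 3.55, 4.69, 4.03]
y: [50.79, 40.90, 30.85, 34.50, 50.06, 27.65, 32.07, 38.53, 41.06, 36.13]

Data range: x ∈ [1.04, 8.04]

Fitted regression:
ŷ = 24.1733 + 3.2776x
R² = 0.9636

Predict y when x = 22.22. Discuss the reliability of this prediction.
ŷ = 97.0016, but this is extrapolation (above the data range [1.04, 8.04]) and may be unreliable.

Prediction calculation:
ŷ = 24.1733 + 3.2776 × 22.22
ŷ = 97.0016

Reliability:
- Data range: x ∈ [1.04, 8.04]
- Prediction point: x = 22.22 is 14.18 units above the observed range → this is EXTRAPOLATION, not interpolation

Why that matters here:
- There are no observations near this x to validate the fitted line there
- R² describes fit only over the sampled x values; it says nothing about behaviour beyond them
- The standard error of prediction grows with (x − x̄)², and x = 22.22 is far from x̄ = 4.30

The R² = 0.9636 only validates the fit within [1.04, 8.04]; treat ŷ = 97.0016 with caution.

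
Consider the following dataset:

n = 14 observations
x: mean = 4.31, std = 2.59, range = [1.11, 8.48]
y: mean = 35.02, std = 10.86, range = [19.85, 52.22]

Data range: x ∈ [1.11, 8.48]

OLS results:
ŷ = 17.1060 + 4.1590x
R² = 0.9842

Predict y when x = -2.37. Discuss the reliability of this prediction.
The equation gives ŷ = 7.2492; however x = -2.37 is 3.48 units below the observed range, so this extrapolated value should not be trusted.

Prediction calculation:
ŷ = 17.1060 + 4.1590 × (-2.37)
ŷ = 7.2492

Reliability:
- Data range: x ∈ [1.11, 8.48]
- Prediction point: x = -2.37 is 3.48 units below the observed range → this is EXTRAPOLATION, not interpolation

Why that matters here:
- Real relationships often flatten, saturate, or turn nonlinear at extremes
- R² describes fit only over the sampled x values; it says nothing about behaviour beyond them

The R² = 0.9842 only validates the fit within [1.11, 8.48]; treat ŷ = 7.2492 with caution.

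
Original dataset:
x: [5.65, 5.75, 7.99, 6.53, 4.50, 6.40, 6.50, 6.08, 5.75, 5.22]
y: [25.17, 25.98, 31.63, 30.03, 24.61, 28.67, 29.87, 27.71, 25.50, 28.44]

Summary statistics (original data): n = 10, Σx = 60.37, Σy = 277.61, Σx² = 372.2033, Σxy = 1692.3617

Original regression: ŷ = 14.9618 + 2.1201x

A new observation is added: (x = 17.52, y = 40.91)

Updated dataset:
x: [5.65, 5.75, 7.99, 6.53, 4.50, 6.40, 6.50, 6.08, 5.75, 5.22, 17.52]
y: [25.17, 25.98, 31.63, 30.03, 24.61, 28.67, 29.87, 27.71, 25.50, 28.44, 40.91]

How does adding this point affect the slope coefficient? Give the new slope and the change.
New slope β₁ = 1.2043 versus 2.1201 before: a change of -0.9158 (-43.2%).

The new point has HIGH LEVERAGE: x = 17.52 is far from the original mean x̄ = 60.37/10 ≈ 6.04 (original range [4.50, 7.99]).

Step 1: Update the sums with the new point (n goes from 10 to 11)
Σx  = 60.37 + 17.52 = 77.89
Σy  = 277.61 + 40.91 = 318.52
Σx² = 372.2033 + 17.52² = 372.2033 + 306.9504 = 679.1537
Σxy = 1692.3617 + 17.52×40.91 = 1692.3617 + 716.7432 = 2409.1049

Step 2: Recompute the slope with b₁ = (nΣxy − ΣxΣy) / (nΣx² − (Σx)²)
Numerator   = 11×2409.1049 − 77.89×318.52 = 26500.1539 − 24809.5228 = 1690.6311
Denominator = 11×679.1537 − 77.89² = 7470.6907 − 6066.8521 = 1403.8386
b₁(new) = 1690.6311 / 1403.8386 = 1.2043

(Same formula on the original sums: (10×1692.3617 − 60.37×277.61) / (10×372.2033 − 60.37²) = 164.3013 / 77.4961 = 2.1201, matching the given fit.)

Step 3: Change in slope
Δβ₁ = 1.2043 − 2.1201 = -0.9158
Relative change = -0.9158 / 2.1201 × 100% = -43.2%
→ the slope decreases when the point is added.

Because the point sits below the extension of the original line at a high-leverage x, it tilts the fit down.
In practice: check such a point for data-entry or measurement error; investigate whether it comes from the same population as the rest of the sample.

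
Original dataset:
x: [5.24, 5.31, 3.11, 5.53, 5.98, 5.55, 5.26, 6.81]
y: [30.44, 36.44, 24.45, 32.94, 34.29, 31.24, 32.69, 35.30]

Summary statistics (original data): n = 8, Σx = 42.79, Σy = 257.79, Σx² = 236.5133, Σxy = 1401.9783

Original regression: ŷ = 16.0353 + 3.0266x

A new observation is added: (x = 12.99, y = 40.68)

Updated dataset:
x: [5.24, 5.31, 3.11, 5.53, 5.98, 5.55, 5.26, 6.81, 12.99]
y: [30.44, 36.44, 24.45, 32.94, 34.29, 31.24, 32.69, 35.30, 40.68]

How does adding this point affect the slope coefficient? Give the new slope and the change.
New slope β₁ = 1.3530 versus 3.0266 before: a change of -1.6736 (-55.3%).

x = 12.99 lies well outside the original x-range [3.11, 6.81] (x̄ ≈ 5.35), so this observation has high leverage and can move the slope substantially.

Step 1: Update the sums with the new point (n goes from 8 to 9)
Σx  = 42.79 + 12.99 = 55.78
Σy  = 257.79 + 40.68 = 298.47
Σx² = 236.5133 + 12.99² = 236.5133 + 168.7401 = 405.2534
Σxy = 1401.9783 + 12.99×40.68 = 1401.9783 + 528.4332 = 1930.4115

Step 2: Recompute the slope with b₁ = (nΣxy − ΣxΣy) / (nΣx² − (Σx)²)
Numerator   = 9×1930.4115 − 55.78×298.47 = 17373.7035 − 16648.6566 = 725.0469
Denominator = 9×405.2534 − 55.78² = 3647.2806 − 3111.4084 = 535.8722
b₁(new) = 725.0469 / 535.8722 = 1.3530

(Same formula on the original sums: (8×1401.9783 − 42.79×257.79) / (8×236.5133 − 42.79²) = 184.9923 / 61.1223 = 3.0266, matching the given fit.)

Step 3: Change in slope
Δβ₁ = 1.3530 − 3.0266 = -1.6736
Relative change = -1.6736 / 3.0266 × 100% = -55.3%
→ the slope decreases when the point is added.

Because the point sits below the extension of the original line at a high-leverage x, it tilts the fit down.
In practice: examine leverage (hᵢ) and Cook's distance rather than deleting it automatically; check such a point for data-entry or measurement error.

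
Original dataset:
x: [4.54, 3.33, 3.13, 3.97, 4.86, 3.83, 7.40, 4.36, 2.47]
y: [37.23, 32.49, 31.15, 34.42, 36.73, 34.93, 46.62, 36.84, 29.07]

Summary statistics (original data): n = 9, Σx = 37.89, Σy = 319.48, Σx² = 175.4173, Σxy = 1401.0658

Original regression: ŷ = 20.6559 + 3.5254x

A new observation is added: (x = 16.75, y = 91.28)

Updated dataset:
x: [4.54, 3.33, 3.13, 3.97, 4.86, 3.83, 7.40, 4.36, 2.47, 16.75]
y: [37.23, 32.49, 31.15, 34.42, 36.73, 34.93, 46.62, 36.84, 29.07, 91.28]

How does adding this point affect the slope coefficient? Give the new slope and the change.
The slope changes from 3.5254 to 4.3551 (change of +0.8297, or +23.5%).

x = 16.75 lies well outside the original x-range [2.47, 7.40] (x̄ ≈ 4.21), so this observation has high leverage and can move the slope substantially.

Step 1: Update the sums with the new point (n goes from 9 to 10)
Σx  = 37.89 + 16.75 = 54.64
Σy  = 319.48 + 91.28 = 410.76
Σx² = 175.4173 + 16.75² = 175.4173 + 280.5625 = 455.9798
Σxy = 1401.0658 + 16.75×91.28 = 1401.0658 + 1528.9400 = 2930.0058

Step 2: Recompute the slope with b₁ = (nΣxy − ΣxΣy) / (nΣx² − (Σx)²)
Numerator   = 10×2930.0058 − 54.64×410.76 = 29300.0580 − 22443.9264 = 6856.1316
Denominator = 10×455.9798 − 54.64² = 4559.7980 − 2985.5296 = 1574.2684
b₁(new) = 6856.1316 / 1574.2684 = 4.3551

(Same formula on the original sums: (9×1401.0658 − 37.89×319.48) / (9×175.4173 − 37.89²) = 504.4950 / 143.1036 = 3.5254, matching the given fit.)

Step 3: Change in slope
Δβ₁ = 4.3551 − 3.5254 = +0.8297
Relative change = +0.8297 / 3.5254 × 100% = +23.5%
→ the slope increases when the point is added.

A high-leverage point only changes the slope if it is off the original line; here y = 91.28 is above the original trend, so the slope increases.
In practice: investigate whether it comes from the same population as the rest of the sample; examine leverage (hᵢ) and Cook's distance rather than deleting it automatically.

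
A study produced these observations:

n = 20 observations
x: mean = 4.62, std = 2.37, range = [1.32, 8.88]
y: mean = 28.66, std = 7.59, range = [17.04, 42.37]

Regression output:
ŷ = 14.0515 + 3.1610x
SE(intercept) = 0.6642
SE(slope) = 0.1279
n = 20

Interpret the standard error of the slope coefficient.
The slope 3.1610 is pinned down to within about ±0.1279 (one SE) by these data — relative uncertainty 4.0%, i.e. precise.

What SE measures:
- The standard error quantifies the sampling variability of the coefficient estimate
- It is the estimated standard deviation of β̂₁ across hypothetical repeated samples of the same size
- Smaller SE → more precise estimate

Relative precision:
- SE / |β̂₁| = 0.1279 / 3.1610 = 4.0%
- Rule of thumb (under 20%: precise; 20% to under 50%: moderately precise; 50% or more: imprecise) → precise

Rough 95% range (±2 SE): 3.1610 ± 0.2558 → (2.9052, 3.4168).

What drives SE(β̂₁): more residual scatter → larger SE.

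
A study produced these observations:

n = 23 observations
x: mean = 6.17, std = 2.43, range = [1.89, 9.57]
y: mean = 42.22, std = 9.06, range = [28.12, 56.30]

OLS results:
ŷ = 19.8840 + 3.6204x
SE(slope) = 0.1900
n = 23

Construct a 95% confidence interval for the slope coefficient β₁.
The 95% CI for β₁ is (3.2253, 4.0155)

Confidence interval for the slope:

The 95% CI for β₁ is: β̂₁ ± t*(α/2, n-2) × SE(β̂₁)

Step 1: Find critical t-value
- Confidence level = 0.95
- Degrees of freedom = n - 2 = 23 - 2 = 21
- t*(α/2, 21) = 2.0796

Step 2: Calculate margin of error
Margin = 2.0796 × 0.1900 = 0.3951

Step 3: Construct interval
CI = 3.6204 ± 0.3951
CI = (3.2253, 4.0155)

Interpretation: each one-unit increase in x is associated with a change in mean y of between 3.2253 and 4.0155, with 95% confidence.
Both endpoints are positive, so the data support a genuinely positive slope at this confidence level.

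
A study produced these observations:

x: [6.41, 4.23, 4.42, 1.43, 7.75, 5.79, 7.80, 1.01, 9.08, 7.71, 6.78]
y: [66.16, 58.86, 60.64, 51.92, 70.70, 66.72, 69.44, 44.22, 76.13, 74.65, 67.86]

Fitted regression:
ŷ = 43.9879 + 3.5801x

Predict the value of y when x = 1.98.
ŷ = 51.0765

x = 1.98 lies inside the observed range [1.01, 9.08], so the fitted equation applies directly:

ŷ = 43.9879 + 3.5801 × 1.98
ŷ = 43.9879 + 7.0886
ŷ = 51.0765

This is the fitted mean response at that x — an individual observation would come with a wider prediction interval.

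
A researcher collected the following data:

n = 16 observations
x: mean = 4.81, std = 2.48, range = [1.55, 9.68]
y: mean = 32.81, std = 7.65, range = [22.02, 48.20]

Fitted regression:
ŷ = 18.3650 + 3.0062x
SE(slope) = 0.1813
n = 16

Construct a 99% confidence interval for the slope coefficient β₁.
The 99% CI for β₁ is (2.4665, 3.5459)

Confidence interval for the slope:

The 99% CI for β₁ is: β̂₁ ± t*(α/2, n-2) × SE(β̂₁)

Step 1: Find critical t-value
- Confidence level = 0.99
- Degrees of freedom = n - 2 = 16 - 2 = 14
- t*(α/2, 14) = 2.9768

Step 2: Calculate margin of error
Margin = 2.9768 × 0.1813 = 0.5397

Step 3: Construct interval
CI = 3.0062 ± 0.5397
CI = (2.4665, 3.5459)

Interpretation: We are 99% confident that the true slope β₁ lies between 2.4665 and 3.5459.
Since 0 is outside the interval, a two-sided test at α = 0.01 would reject H₀: β₁ = 0.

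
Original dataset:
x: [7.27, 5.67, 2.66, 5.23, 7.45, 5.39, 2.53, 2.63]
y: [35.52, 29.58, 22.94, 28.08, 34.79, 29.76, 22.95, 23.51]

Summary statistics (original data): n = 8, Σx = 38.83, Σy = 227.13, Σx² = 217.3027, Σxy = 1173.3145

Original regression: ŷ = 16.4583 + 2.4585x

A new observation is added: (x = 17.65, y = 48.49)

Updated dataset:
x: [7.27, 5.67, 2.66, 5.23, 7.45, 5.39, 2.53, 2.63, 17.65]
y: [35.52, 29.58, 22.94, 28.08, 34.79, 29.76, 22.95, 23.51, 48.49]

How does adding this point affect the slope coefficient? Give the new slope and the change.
New slope β₁ = 1.7175 versus 2.4585 before: a change of -0.7410 (-30.1%).

The new point has HIGH LEVERAGE: x = 17.65 is far from the original mean x̄ = 38.83/8 ≈ 4.85 (original range [2.53, 7.45]).

Step 1: Update the sums with the new point (n goes from 8 to 9)
Σx  = 38.83 + 17.65 = 56.48
Σy  = 227.13 + 48.49 = 275.62
Σx² = 217.3027 + 17.65² = 217.3027 + 311.5225 = 528.8252
Σxy = 1173.3145 + 17.65×48.49 = 1173.3145 + 855.8485 = 2029.1630

Step 2: Recompute the slope with b₁ = (nΣxy − ΣxΣy) / (nΣx² − (Σx)²)
Numerator   = 9×2029.1630 − 56.48×275.62 = 18262.4670 − 15567.0176 = 2695.4494
Denominator = 9×528.8252 − 56.48² = 4759.4268 − 3189.9904 = 1569.4364
b₁(new) = 2695.4494 / 1569.4364 = 1.7175

(Same formula on the original sums: (8×1173.3145 − 38.83×227.13) / (8×217.3027 − 38.83²) = 567.0581 / 230.6527 = 2.4585, matching the given fit.)

Step 3: Change in slope
Δβ₁ = 1.7175 − 2.4585 = -0.7410
Relative change = -0.7410 / 2.4585 × 100% = -30.1%
→ the slope decreases when the point is added.

Because the point sits below the extension of the original line at a high-leverage x, it tilts the fit down.
In practice: check such a point for data-entry or measurement error; investigate whether it comes from the same population as the rest of the sample.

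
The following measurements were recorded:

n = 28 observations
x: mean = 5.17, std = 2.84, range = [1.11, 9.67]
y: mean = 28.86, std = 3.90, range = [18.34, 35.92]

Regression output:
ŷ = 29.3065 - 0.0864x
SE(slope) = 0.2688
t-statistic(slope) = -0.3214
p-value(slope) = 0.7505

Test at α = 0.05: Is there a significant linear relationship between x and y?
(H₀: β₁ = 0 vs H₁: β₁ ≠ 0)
Fail to reject H₀: p-value = 0.7505 ≥ α = 0.05. The linear relationship is not significant at the 5% level.

Hypothesis test for the slope coefficient:

H₀: β₁ = 0 (no linear relationship)
H₁: β₁ ≠ 0 (linear relationship exists)

Test statistic: t = β̂₁ / SE(β̂₁) = -0.0864 / 0.2688 = -0.3214

The p-value (0.7505) is the probability, under H₀, of a t-statistic at least as extreme as |t| = 0.3214 (two-sided, df = n − 2 = 26).

Decision rule: reject H₀ if p-value < α.
p-value = 0.7505 ≥ α = 0.05 → fail to reject H₀.

Conclusion: the linear association between x and y is not significant at the 5% level.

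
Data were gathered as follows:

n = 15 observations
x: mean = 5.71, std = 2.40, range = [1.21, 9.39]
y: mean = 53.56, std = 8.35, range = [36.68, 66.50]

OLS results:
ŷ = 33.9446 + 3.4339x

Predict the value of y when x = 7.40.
ŷ = 59.3555

x = 7.40 lies inside the observed range [1.21, 9.39], so the fitted equation applies directly:

ŷ = 33.9446 + 3.4339 × 7.40
ŷ = 33.9446 + 25.4109
ŷ = 59.3555

This is a point prediction; actual observations scatter around it by roughly the residual standard deviation.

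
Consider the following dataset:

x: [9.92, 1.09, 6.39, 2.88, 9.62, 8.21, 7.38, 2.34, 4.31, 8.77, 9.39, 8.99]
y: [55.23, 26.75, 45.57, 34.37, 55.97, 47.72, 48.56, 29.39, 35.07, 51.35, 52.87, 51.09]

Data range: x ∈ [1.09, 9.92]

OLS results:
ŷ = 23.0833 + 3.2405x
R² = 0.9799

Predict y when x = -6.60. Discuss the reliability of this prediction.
The equation gives ŷ = 1.6960; however x = -6.60 is 7.69 units below the observed range, so this extrapolated value should not be trusted.

Prediction calculation:
ŷ = 23.0833 + 3.2405 × (-6.60)
ŷ = 1.6960

Reliability:
- Data range: x ∈ [1.09, 9.92]
- Prediction point: x = -6.60 is 7.69 units below the observed range → this is EXTRAPOLATION, not interpolation

Why that matters here:
- R² describes fit only over the sampled x values; it says nothing about behaviour beyond them
- The linear relationship may not hold outside the observed range

A defensible statement: 'if the linear trend continued to x = -6.60, y would be about 1.6960' — the premise is untested.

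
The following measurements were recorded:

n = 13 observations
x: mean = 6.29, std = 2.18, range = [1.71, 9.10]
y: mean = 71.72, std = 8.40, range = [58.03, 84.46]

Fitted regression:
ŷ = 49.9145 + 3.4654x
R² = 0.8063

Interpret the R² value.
R² = 0.8063 means 80.63% of the variation in y is explained by the linear relationship with x. This indicates a strong fit.

The coefficient of determination R² is the fraction of the total variation in y that the fitted line accounts for.

Here R² = 0.8063:
- Explained: 80.63% of the variation in y
- Unexplained (residual): 100% − 80.63% = 19.37%
- Rule of thumb (below 0.3 weak; 0.3 to below 0.7 moderate; 0.7 and above strong) → strong

Calculation: R² = 1 − (SS_res / SS_tot), where SS_res is the sum of squared residuals and SS_tot the total sum of squares.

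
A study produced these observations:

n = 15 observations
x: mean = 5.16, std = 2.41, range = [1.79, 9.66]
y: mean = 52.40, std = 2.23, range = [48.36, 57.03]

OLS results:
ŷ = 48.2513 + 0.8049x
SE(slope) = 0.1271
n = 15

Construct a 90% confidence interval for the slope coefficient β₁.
The 90% CI for β₁ is (0.5798, 1.0300)

Confidence interval for the slope:

The 90% CI for β₁ is: β̂₁ ± t*(α/2, n-2) × SE(β̂₁)

Step 1: Find critical t-value
- Confidence level = 0.9
- Degrees of freedom = n - 2 = 15 - 2 = 13
- t*(α/2, 13) = 1.7709

Step 2: Calculate margin of error
Margin = 1.7709 × 0.1271 = 0.2251

Step 3: Construct interval
CI = 0.8049 ± 0.2251
CI = (0.5798, 1.0300)

Interpretation: We are 90% confident that the true slope β₁ lies between 0.5798 and 1.0300.
The interval does not include 0, suggesting a significant linear relationship.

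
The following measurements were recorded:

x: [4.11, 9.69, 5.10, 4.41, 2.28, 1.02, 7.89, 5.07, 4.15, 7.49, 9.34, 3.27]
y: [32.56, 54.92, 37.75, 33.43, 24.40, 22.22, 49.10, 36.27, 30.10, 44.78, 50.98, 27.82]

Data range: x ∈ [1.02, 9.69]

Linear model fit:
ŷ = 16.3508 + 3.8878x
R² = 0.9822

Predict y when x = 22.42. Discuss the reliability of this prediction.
The equation gives ŷ = 103.5153; however x = 22.42 is 12.73 units above the observed range, so this extrapolated value should not be trusted.

Prediction calculation:
ŷ = 16.3508 + 3.8878 × 22.42
ŷ = 103.5153

Reliability:
- Data range: x ∈ [1.02, 9.69]
- Prediction point: x = 22.42 is 12.73 units above the observed range → this is EXTRAPOLATION, not interpolation

Why that matters here:
- Real relationships often flatten, saturate, or turn nonlinear at extremes
- The standard error of prediction grows with (x − x̄)², and x = 22.42 is far from x̄ = 5.32

The R² = 0.9822 only validates the fit within [1.02, 9.69]; treat ŷ = 103.5153 with caution.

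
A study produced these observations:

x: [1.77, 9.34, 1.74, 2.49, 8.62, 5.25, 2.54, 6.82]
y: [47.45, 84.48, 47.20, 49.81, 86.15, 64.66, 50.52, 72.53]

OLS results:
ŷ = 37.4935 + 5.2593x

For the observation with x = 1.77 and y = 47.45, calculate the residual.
Residual = 0.6475

The residual is the difference between the actual value and the predicted value:

Residual = y - ŷ

Step 1: Calculate predicted value
ŷ = 37.4935 + 5.2593 × 1.77
ŷ = 46.8025

Step 2: Calculate residual
Residual = 47.45 - 46.8025
Residual = 0.6475

Sign check: y > ŷ, so the point is above the line and the fit underestimates here.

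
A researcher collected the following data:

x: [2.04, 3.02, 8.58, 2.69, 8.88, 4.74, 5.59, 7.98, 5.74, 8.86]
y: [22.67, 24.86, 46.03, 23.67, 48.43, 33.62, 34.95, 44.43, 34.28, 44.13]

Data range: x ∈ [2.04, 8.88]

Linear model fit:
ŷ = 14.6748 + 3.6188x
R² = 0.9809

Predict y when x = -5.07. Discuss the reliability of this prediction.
The equation gives ŷ = -3.6725; however x = -5.07 is 7.11 units below the observed range, so this extrapolated value should not be trusted.

Prediction calculation:
ŷ = 14.6748 + 3.6188 × (-5.07)
ŷ = -3.6725

Reliability:
- Data range: x ∈ [2.04, 8.88]
- Prediction point: x = -5.07 is 7.11 units below the observed range → this is EXTRAPOLATION, not interpolation

Why that matters here:
- Real relationships often flatten, saturate, or turn nonlinear at extremes
- R² describes fit only over the sampled x values; it says nothing about behaviour beyond them
- The linear relationship may not hold outside the observed range

The R² = 0.9809 only validates the fit within [2.04, 8.88]; treat ŷ = -3.6725 with caution.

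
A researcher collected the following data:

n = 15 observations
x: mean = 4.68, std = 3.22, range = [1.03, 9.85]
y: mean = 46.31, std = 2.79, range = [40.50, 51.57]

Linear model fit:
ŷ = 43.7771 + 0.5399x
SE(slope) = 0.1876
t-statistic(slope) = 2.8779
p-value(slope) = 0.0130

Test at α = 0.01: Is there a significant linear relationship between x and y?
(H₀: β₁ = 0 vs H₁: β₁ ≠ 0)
p-value = 0.0130 ≥ α = 0.01, so we fail to reject H₀. The relationship is not significant.

Hypothesis test for the slope coefficient:

H₀: β₁ = 0 (no linear relationship)
H₁: β₁ ≠ 0 (linear relationship exists)

Test statistic: t = β̂₁ / SE(β̂₁) = 0.5399 / 0.1876 = 2.8779

p = 0.0130: how often a slope estimate this far from 0 (in SE units) would arise by chance if β₁ were truly 0.

Decision rule: reject H₀ if p-value < α.
p-value = 0.0130 ≥ α = 0.01 → fail to reject H₀.

There is not sufficient evidence at the 1% significance level to conclude that a linear relationship exists between x and y.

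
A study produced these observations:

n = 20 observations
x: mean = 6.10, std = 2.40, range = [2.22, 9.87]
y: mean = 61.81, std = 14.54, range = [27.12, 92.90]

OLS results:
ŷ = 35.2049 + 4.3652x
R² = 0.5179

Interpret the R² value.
R² = 0.5179 means 51.79% of the variation in y is explained by the linear relationship with x. This indicates a moderate fit.

The coefficient of determination R² is the fraction of the total variation in y that the fitted line accounts for.

Here R² = 0.5179:
- Explained: 51.79% of the variation in y
- Unexplained (residual): 100% − 51.79% = 48.21%
- Rule of thumb (below 0.3 weak; 0.3 to below 0.7 moderate; 0.7 and above strong) → moderate

Note: R² says nothing about causation, and a high R² does not by itself mean the linear form is appropriate — check the residuals.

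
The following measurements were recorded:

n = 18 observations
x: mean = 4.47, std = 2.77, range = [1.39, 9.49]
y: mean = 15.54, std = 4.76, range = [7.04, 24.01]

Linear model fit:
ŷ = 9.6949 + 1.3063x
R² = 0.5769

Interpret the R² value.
About 57.69% of the variability in y is accounted for by the regression on x (R² = 0.5769) — a moderate linear fit.

R² = 1 − SS_res/SS_tot compares the residual scatter to the total scatter of y about its mean.

Here R² = 0.5769:
- Explained: 57.69% of the variation in y
- Unexplained (residual): 100% − 57.69% = 42.31%
- Rule of thumb (below 0.3 weak; 0.3 to below 0.7 moderate; 0.7 and above strong) → moderate

Equivalently, for simple linear regression R² = r², so |r| = √0.5769 ≈ 0.7595.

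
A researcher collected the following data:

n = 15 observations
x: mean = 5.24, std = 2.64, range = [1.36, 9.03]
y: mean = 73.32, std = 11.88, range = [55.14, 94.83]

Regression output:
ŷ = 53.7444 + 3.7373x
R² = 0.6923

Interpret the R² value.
R² = 0.6923 means 69.23% of the variation in y is explained by the linear relationship with x. This indicates a moderate fit.

The coefficient of determination R² is the fraction of the total variation in y that the fitted line accounts for.

Here R² = 0.6923:
- Explained: 69.23% of the variation in y
- Unexplained (residual): 100% − 69.23% = 30.77%
- Rule of thumb (below 0.3 weak; 0.3 to below 0.7 moderate; 0.7 and above strong) → moderate

Note: R² says nothing about causation, and a high R² does not by itself mean the linear form is appropriate — check the residuals.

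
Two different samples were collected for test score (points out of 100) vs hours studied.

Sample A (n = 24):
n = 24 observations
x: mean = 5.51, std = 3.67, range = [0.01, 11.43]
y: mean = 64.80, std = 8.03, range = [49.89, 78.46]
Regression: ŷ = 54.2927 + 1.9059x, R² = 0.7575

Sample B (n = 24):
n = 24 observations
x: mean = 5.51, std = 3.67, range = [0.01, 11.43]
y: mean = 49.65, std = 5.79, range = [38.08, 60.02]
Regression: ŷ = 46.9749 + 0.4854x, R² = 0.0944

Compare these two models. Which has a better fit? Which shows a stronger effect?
Model A has the better fit (R² = 0.7575 vs 0.0944). Model A shows the stronger effect (|β₁| = 1.9059 vs 0.4854).

Model Comparison:

Fit — compare R²:
- Model A: R² = 0.7575 → 75.75% of variance in test score explained
- Model B: R² = 0.0944 → 9.44% of variance in test score explained
- 0.7575 > 0.0944 → Model A has the better fit

Which has the larger per-hour effect? (|β₁|)
- Model A: β₁ = 1.9059 → predicted test score rises 1.9059 points per additional hour of study time
- Model B: β₁ = 0.4854 → predicted test score rises 0.4854 points per additional hour of study time
- |1.9059| > |0.4854| → Model A shows the stronger marginal effect

Note: A steeper slope doesn't make a better model if the scatter around the line is large.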